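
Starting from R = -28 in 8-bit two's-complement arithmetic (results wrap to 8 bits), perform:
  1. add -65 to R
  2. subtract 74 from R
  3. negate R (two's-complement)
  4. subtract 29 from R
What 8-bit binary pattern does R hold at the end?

Start: R = -28 = 11100100.
R = -28 + (-65) = -93 = 10100011
R = -93 − 74 = -167; wraps to 89 = 01011001
R = −(89) = -89 = 10100111
R = -89 − 29 = -118 = 10001010

10001010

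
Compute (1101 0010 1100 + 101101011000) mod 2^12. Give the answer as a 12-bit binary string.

  110100101100
+ 101101011000
= 100010000100  (discard carry-out 1)

100010000100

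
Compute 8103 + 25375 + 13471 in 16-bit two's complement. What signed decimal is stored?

8103 + 25375 = 33478 → wraps to -32058 (1000001011000110)
-32058 + 13471 = -18587 (1011011101100101)

-18587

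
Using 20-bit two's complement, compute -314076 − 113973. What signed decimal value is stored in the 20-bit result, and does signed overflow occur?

-428049; no overflow

-314076 → 10110011010100100100
113973 → 00011011110100110101
Subtract via negate-and-add: invert 00011011110100110101 + 1 = 11100100001011001011 (i.e. -113973).
  10110011010100100100
+ 11100100001011001011
= 10010111011111101111  (discard carry-out 1)
Result 10010111011111101111: MSB = 1 → 620527 − 1048576 = -428049.
Both addends (after negating the subtrahend) are negative and so is the stored result: no signed overflow.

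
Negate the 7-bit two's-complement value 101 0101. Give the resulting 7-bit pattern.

0101011

Invert: 0101010. Add 1: 0101011.
Check: 1010101 = -43, 0101011 = 43.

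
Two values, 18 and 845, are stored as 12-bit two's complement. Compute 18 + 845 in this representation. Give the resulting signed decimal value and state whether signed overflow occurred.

18 → 000000010010
845 → 001101001101
  000000010010
+ 001101001101
= 001101011111
Result 001101011111: MSB = 0 → value 863.
Both addends are non-negative and so is the stored result: no signed overflow.

863; no overflow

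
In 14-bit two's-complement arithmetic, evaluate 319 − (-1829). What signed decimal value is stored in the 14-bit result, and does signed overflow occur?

2148; no overflow

319 → 00000100111111
-1829 → 11100011011011
Subtract via negate-and-add: invert 11100011011011 + 1 = 00011100100101 (i.e. 1829).
  00000100111111
+ 00011100100101
= 00100001100100
Result 00100001100100: MSB = 0 → value 2148.
Both addends (after negating the subtrahend) are non-negative and so is the stored result: no signed overflow.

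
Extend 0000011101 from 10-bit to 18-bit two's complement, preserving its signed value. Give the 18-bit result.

000000000000011101

MSB of 0000011101 is 0; replicate it into the new high bits.
00000000|0000011101 → 000000000000011101 (still 29).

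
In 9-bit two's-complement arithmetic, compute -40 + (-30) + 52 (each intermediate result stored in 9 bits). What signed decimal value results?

-18

-40 + (-30) = -70 (110111010)
-70 + 52 = -18 (111101110)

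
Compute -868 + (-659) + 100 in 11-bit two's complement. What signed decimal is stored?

621

-868 + (-659) = -1527 → wraps to 521 (01000001001)
521 + 100 = 621 (01001101101)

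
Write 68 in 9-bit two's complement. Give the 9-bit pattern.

001000100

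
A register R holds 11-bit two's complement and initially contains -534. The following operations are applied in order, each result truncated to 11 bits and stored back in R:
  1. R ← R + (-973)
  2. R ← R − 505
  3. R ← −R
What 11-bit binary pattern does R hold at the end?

11111011100

Start: R = -534 = 10111101010.
R = -534 + (-973) = -1507; wraps to 541 = 01000011101
R = 541 − 505 = 36 = 00000100100
R = −(36) = -36 = 11111011100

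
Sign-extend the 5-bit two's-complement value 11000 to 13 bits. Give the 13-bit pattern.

1111111111000

MSB of 11000 is 1; replicate it into the new high bits.
11111111|11000 → 1111111111000 (still -8).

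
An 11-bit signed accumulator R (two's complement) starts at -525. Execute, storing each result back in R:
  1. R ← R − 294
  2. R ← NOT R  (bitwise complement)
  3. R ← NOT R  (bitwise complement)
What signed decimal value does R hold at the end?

-819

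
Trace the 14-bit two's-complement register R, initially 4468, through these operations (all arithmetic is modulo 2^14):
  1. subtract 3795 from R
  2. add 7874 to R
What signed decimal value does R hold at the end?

-7837

Start: R = 4468 = 01000101110100.
R = 4468 − 3795 = 673 = 00001010100001
R = 673 + 7874 = 8547; wraps to -7837 = 10000101100011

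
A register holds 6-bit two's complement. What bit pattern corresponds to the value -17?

101111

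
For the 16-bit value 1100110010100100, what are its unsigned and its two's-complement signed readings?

Unsigned: 1100110010100100 = 52388.
Signed: MSB=1 → 52388 − 65536 = -13148.

unsigned = 52388, signed = -13148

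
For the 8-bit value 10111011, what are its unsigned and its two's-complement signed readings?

Unsigned: 10111011 = 187.
Signed: MSB=1 → 187 − 256 = -69.

unsigned = 187, signed = -69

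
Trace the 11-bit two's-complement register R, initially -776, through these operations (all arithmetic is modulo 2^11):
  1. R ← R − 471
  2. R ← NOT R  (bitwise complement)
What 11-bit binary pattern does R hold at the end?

Start: R = -776 = 10011111000.
R = -776 − 471 = -1247; wraps to 801 = 01100100001
R = NOT 01100100001 = 10011011110 = -802

10011011110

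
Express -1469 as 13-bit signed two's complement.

1101001000011

|-1469| = 1469 = 0010110111101 in 13 bits.
Invert the bits: 1101001000010. Add 1: 1101001000011.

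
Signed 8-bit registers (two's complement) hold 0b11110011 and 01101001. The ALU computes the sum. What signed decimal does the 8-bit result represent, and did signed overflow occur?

92; no overflow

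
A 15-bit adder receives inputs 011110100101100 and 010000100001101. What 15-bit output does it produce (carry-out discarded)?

  011110100101100
+ 010000100001101
= 101111000111001

101111000111001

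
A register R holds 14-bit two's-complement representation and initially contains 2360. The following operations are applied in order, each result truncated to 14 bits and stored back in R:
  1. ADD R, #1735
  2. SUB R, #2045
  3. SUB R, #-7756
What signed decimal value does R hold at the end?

Start: R = 2360 = 00100100111000.
R = 2360 + 1735 = 4095 = 00111111111111
R = 4095 − 2045 = 2050 = 00100000000010
R = 2050 − (-7756) = 9806; wraps to -6578 = 10011001001110

-6578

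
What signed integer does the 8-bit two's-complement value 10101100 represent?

MSB is 1, so the value is negative.
Unsigned reading: 172. Subtract 2^8 = 256: 172 − 256 = -84.

-84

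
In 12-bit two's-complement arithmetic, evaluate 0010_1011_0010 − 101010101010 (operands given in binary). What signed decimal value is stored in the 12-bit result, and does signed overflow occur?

-2040; overflow

0010_1011_0010 → 001010110010 = 690 (signed)
101010101010 = -1366 (signed)
Subtract via negate-and-add: invert 101010101010 + 1 = 010101010110 (i.e. 1366).
  001010110010
+ 010101010110
= 100000001000
Result 100000001000: MSB = 1 → 2056 − 4096 = -2040.
Both addends (after negating the subtrahend) are non-negative but the stored result is negative: signed overflow. The true value 690 − (-1366) = 2056 lies outside [-2048, 2047].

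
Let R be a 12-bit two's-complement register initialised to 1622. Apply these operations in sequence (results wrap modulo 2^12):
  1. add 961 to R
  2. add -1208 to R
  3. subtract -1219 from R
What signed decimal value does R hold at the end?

-1502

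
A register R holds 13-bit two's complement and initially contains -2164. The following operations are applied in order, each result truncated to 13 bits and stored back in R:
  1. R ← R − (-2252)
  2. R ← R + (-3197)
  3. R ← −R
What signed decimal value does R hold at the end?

3109

Start: R = -2164 = 1011110001100.
R = -2164 − (-2252) = 88 = 0000001011000
R = 88 + (-3197) = -3109 = 1001111011011
R = −(-3109) = 3109 = 0110000100101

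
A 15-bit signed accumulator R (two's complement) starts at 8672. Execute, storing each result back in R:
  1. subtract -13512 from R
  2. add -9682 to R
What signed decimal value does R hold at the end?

12502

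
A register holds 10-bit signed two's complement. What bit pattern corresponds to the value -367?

|-367| = 367 = 0101101111 in 10 bits.
Invert the bits: 1010010000. Add 1: 1010010001.

1010010001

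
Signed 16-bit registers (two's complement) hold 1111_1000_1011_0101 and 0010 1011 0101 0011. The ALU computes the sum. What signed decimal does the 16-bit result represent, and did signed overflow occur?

1111_1000_1011_0101 → 1111100010110101 = -1867 (signed)
0010 1011 0101 0011 → 0010101101010011 = 11091 (signed)
  1111100010110101
+ 0010101101010011
= 0010010000001000  (discard carry-out 1)
Result 0010010000001000: MSB = 0 → value 9224.
Addends have opposite signs, so signed overflow cannot occur.

9224; no overflow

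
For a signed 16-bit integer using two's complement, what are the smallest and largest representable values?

Minimum: −2^15 = -32768.
Maximum: 2^15 − 1 = 32767.

min = -32768, max = 32767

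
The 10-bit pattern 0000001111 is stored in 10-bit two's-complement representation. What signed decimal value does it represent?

15

MSB is 0, so the value is non-negative: 0000001111 = 15.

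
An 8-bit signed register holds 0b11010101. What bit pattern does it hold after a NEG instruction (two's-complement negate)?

00101011

Invert: 00101010. Add 1: 00101011.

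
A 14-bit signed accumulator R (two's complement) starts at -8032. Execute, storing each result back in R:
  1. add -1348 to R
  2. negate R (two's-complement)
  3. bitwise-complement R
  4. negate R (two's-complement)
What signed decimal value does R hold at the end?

-7003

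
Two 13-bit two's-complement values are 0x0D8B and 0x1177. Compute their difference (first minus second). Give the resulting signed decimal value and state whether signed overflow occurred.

0x0D8B = 0110110001011 = 3467 (signed)
0x1177 = 1000101110111 = -3721 (signed)
Subtract via negate-and-add: invert 1000101110111 + 1 = 0111010001001 (i.e. 3721).
  0110110001011
+ 0111010001001
= 1110000010100
Result 1110000010100: MSB = 1 → 7188 − 8192 = -1004.
Both addends (after negating the subtrahend) are non-negative but the stored result is negative: signed overflow. The true value 3467 − (-3721) = 7188 lies outside [-4096, 4095].

-1004; overflow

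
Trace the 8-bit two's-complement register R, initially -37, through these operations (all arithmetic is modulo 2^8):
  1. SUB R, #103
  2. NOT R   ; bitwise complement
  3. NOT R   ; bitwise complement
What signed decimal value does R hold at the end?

116

Start: R = -37 = 11011011.
R = -37 − 103 = -140; wraps to 116 = 01110100
R = NOT 01110100 = 10001011 = -117
R = NOT 10001011 = 01110100 = 116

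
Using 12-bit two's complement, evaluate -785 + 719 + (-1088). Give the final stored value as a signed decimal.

-1154

-785 + 719 = -66 (111110111110)
-66 + (-1088) = -1154 (101101111110)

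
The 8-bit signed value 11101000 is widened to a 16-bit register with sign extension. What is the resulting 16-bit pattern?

1111111111101000

MSB of 11101000 is 1; replicate it into the new high bits.
11111111|11101000 → 1111111111101000 (still -24).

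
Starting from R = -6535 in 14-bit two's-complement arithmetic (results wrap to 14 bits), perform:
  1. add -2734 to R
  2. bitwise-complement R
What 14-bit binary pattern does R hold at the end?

10010000110100

Start: R = -6535 = 10011001111001.
R = -6535 + (-2734) = -9269; wraps to 7115 = 01101111001011
R = NOT 01101111001011 = 10010000110100 = -7116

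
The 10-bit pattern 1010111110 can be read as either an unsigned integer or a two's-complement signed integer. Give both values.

Unsigned: 1010111110 = 702.
Signed: MSB=1 → 702 − 1024 = -322.

unsigned = 702, signed = -322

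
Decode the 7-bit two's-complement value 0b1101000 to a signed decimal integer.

MSB is 1, so the value is negative.
Unsigned reading: 104. Subtract 2^7 = 128: 104 − 128 = -24.

-24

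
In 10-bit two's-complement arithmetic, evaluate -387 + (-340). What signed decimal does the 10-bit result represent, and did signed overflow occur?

-387 → 1001111101
-340 → 1010101100
  1001111101
+ 1010101100
= 0100101001  (discard carry-out 1)
Result 0100101001: MSB = 0 → value 297.
Both addends are negative but the stored result is non-negative: signed overflow. The true value -387 + (-340) = -727 lies outside [-512, 511].

297; overflow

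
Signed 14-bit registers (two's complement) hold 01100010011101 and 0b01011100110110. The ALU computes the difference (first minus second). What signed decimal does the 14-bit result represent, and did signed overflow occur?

359; no overflow

01100010011101 = 6301 (signed)
0b01011100110110 → 01011100110110 = 5942 (signed)
Subtract via negate-and-add: invert 01011100110110 + 1 = 10100011001010 (i.e. -5942).
  01100010011101
+ 10100011001010
= 00000101100111  (discard carry-out 1)
Result 00000101100111: MSB = 0 → value 359.
Addends (after negating the subtrahend) have opposite signs, so signed overflow cannot occur.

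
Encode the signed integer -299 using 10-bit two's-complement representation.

|-299| = 299 = 0100101011 in 10 bits.
Invert the bits: 1011010100. Add 1: 1011010101.
Check: 1011010101 reads as 725 − 1024 = -299.

1011010101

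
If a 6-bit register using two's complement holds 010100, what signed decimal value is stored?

20

MSB is 0, so the value is non-negative: 010100 = 20.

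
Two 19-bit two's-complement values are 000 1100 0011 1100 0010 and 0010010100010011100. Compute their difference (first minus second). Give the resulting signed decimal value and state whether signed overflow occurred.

-25818; no overflow

000 1100 0011 1100 0010 → 0001100001111000010 = 50114 (signed)
0010010100010011100 = 75932 (signed)
Subtract via negate-and-add: invert 0010010100010011100 + 1 = 1101101011101100100 (i.e. -75932).
  0001100001111000010
+ 1101101011101100100
= 1111001101100100110
Result 1111001101100100110: MSB = 1 → 498470 − 524288 = -25818.
Addends (after negating the subtrahend) have opposite signs, so signed overflow cannot occur.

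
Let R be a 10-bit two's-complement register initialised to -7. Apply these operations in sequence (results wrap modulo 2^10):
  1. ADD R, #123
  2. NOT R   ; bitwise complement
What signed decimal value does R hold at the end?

Start: R = -7 = 1111111001.
R = -7 + 123 = 116 = 0001110100
R = NOT 0001110100 = 1110001011 = -117

-117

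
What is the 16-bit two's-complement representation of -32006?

1000001011111010

|-32006| = 32006 = 0111110100000110 in 16 bits.
Invert the bits: 1000001011111001. Add 1: 1000001011111010.
Check: 1000001011111010 reads as 33530 − 65536 = -32006.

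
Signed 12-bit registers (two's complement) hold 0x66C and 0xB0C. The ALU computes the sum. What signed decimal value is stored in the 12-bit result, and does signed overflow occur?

376; no overflow

0x66C = 011001101100 = 1644 (signed)
0xB0C = 101100001100 = -1268 (signed)
  011001101100
+ 101100001100
= 000101111000  (discard carry-out 1)
Result 000101111000: MSB = 0 → value 376.
Addends have opposite signs, so signed overflow cannot occur.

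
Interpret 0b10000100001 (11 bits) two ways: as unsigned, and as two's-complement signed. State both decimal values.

Unsigned: 10000100001 = 1057.
Signed: MSB=1 → 1057 − 2048 = -991.

unsigned = 1057, signed = -991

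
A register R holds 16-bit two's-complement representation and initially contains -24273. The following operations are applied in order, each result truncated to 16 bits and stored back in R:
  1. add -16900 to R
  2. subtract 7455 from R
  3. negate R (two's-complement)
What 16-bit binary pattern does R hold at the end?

Start: R = -24273 = 1010000100101111.
R = -24273 + (-16900) = -41173; wraps to 24363 = 0101111100101011
R = 24363 − 7455 = 16908 = 0100001000001100
R = −(16908) = -16908 = 1011110111110100

1011110111110100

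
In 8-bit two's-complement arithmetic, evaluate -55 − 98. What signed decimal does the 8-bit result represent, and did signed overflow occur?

103; overflow

-55 → 11001001
98 → 01100010
Subtract via negate-and-add: invert 01100010 + 1 = 10011110 (i.e. -98).
  11001001
+ 10011110
= 01100111  (discard carry-out 1)
Result 01100111: MSB = 0 → value 103.
Both addends (after negating the subtrahend) are negative but the stored result is non-negative: signed overflow. The true value -55 − 98 = -153 lies outside [-128, 127].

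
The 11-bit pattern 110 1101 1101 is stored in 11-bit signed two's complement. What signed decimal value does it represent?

-291

MSB is 1, so the value is negative.
Unsigned reading: 1757. Subtract 2^11 = 2048: 1757 − 2048 = -291.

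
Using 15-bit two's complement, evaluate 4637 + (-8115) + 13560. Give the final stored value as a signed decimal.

4637 + (-8115) = -3478 (111001001101010)
-3478 + 13560 = 10082 (010011101100010)

10082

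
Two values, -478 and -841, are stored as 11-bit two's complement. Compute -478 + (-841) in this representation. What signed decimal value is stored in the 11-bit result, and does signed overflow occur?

729; overflow

-478 → 11000100010
-841 → 10010110111
  11000100010
+ 10010110111
= 01011011001  (discard carry-out 1)
Result 01011011001: MSB = 0 → value 729.
Both addends are negative but the stored result is non-negative: signed overflow. The true value -478 + (-841) = -1319 lies outside [-1024, 1023].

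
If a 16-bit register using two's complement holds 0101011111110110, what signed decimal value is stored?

MSB is 0, so the value is non-negative: 0101011111110110 = 22518.

22518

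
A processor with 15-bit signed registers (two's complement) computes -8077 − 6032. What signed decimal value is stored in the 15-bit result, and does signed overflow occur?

-14109; no overflow

-8077 → 110000001110011
6032 → 001011110010000
Subtract via negate-and-add: invert 001011110010000 + 1 = 110100001110000 (i.e. -6032).
  110000001110011
+ 110100001110000
= 100100011100011  (discard carry-out 1)
Result 100100011100011: MSB = 1 → 18659 − 32768 = -14109.
Both addends (after negating the subtrahend) are negative and so is the stored result: no signed overflow.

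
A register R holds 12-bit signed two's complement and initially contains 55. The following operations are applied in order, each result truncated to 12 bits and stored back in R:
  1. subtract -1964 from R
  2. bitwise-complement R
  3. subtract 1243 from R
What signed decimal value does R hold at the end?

Start: R = 55 = 000000110111.
R = 55 − (-1964) = 2019 = 011111100011
R = NOT 011111100011 = 100000011100 = -2020
R = -2020 − 1243 = -3263; wraps to 833 = 001101000001

833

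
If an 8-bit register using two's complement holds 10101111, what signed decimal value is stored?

-81

MSB is 1, so the value is negative.
Unsigned reading: 175. Subtract 2^8 = 256: 175 − 256 = -81.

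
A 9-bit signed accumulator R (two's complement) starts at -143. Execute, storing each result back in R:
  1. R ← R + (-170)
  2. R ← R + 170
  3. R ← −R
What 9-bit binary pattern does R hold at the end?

Start: R = -143 = 101110001.
R = -143 + (-170) = -313; wraps to 199 = 011000111
R = 199 + 170 = 369; wraps to -143 = 101110001
R = −(-143) = 143 = 010001111

010001111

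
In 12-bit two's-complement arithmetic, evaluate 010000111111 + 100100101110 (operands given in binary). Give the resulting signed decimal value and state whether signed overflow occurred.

-659; no overflow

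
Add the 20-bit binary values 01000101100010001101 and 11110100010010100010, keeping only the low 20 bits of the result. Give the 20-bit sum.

00111001110100101111

  01000101100010001101
+ 11110100010010100010
= 00111001110100101111  (discard carry-out 1)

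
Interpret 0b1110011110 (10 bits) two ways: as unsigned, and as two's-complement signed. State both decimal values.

Unsigned: 1110011110 = 926.
Signed: MSB=1 → 926 − 1024 = -98.

unsigned = 926, signed = -98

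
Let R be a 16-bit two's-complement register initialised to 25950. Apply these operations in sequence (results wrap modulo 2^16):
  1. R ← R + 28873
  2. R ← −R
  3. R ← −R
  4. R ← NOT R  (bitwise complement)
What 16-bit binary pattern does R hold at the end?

Start: R = 25950 = 0110010101011110.
R = 25950 + 28873 = 54823; wraps to -10713 = 1101011000100111
R = −(-10713) = 10713 = 0010100111011001
R = −(10713) = -10713 = 1101011000100111
R = NOT 1101011000100111 = 0010100111011000 = 10712

0010100111011000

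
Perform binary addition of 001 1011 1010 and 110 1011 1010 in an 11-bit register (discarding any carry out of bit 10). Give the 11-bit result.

  00110111010
+ 11010111010
= 00001110100  (discard carry-out 1)

00001110100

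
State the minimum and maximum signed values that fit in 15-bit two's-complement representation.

Minimum: −2^14 = -16384.
Maximum: 2^14 − 1 = 16383.

min = -16384, max = 16383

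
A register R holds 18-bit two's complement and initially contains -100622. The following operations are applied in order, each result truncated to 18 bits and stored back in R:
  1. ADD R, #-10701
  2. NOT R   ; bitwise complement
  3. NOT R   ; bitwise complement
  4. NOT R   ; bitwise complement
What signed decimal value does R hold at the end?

111322

Start: R = -100622 = 100111011011110010.
R = -100622 + (-10701) = -111323 = 100100110100100101
R = NOT 100100110100100101 = 011011001011011010 = 111322
R = NOT 011011001011011010 = 100100110100100101 = -111323
R = NOT 100100110100100101 = 011011001011011010 = 111322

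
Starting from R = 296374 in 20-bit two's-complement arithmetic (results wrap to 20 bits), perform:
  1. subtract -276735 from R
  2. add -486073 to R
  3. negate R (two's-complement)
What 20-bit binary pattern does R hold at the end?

Start: R = 296374 = 01001000010110110110.
R = 296374 − (-276735) = 573109; wraps to -475467 = 10001011111010110101
R = -475467 + (-486073) = -961540; wraps to 87036 = 00010101001111111100
R = −(87036) = -87036 = 11101010110000000100

11101010110000000100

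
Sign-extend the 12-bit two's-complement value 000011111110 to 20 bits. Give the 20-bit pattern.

00000000000011111110

MSB of 000011111110 is 0; replicate it into the new high bits.
00000000|000011111110 → 00000000000011111110 (still 254).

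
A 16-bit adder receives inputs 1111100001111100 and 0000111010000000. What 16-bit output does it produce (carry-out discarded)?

0000011011111100

  1111100001111100
+ 0000111010000000
= 0000011011111100  (discard carry-out 1)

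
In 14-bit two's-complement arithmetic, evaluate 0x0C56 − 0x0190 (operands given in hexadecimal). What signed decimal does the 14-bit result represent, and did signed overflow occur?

0x0C56 = 00110001010110 = 3158 (signed)
0x0190 = 00000110010000 = 400 (signed)
Subtract via negate-and-add: invert 00000110010000 + 1 = 11111001110000 (i.e. -400).
  00110001010110
+ 11111001110000
= 00101011000110  (discard carry-out 1)
Result 00101011000110: MSB = 0 → value 2758.
Addends (after negating the subtrahend) have opposite signs, so signed overflow cannot occur.

2758; no overflow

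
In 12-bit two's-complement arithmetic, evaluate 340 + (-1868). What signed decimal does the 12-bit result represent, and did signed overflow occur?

340 → 000101010100
-1868 → 100010110100
  000101010100
+ 100010110100
= 101000001000
Result 101000001000: MSB = 1 → 2568 − 4096 = -1528.
Addends have opposite signs, so signed overflow cannot occur.

-1528; no overflow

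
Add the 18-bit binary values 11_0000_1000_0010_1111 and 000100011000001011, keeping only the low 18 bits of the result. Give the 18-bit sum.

110100111000111010

  110000100000101111
+ 000100011000001011
= 110100111000111010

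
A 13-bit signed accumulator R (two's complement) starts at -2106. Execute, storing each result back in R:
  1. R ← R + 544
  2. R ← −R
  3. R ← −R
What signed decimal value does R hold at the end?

-1562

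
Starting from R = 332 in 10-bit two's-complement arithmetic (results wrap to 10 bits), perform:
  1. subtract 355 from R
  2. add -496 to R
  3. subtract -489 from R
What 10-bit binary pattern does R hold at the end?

1111100010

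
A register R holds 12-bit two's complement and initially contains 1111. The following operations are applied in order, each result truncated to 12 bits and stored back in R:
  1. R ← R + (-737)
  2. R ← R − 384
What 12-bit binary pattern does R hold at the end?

111111110110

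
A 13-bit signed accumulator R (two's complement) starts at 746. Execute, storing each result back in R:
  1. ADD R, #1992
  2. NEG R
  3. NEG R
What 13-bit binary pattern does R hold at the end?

0101010110010

Start: R = 746 = 0001011101010.
R = 746 + 1992 = 2738 = 0101010110010
R = −(2738) = -2738 = 1010101001110
R = −(-2738) = 2738 = 0101010110010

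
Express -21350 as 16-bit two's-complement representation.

|-21350| = 21350 = 0101001101100110 in 16 bits.
Invert the bits: 1010110010011001. Add 1: 1010110010011010.
Check: 1010110010011010 reads as 44186 − 65536 = -21350.

1010110010011010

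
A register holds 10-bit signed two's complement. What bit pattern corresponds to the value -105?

|-105| = 105 = 0001101001 in 10 bits.
Invert the bits: 1110010110. Add 1: 1110010111.
Check: 1110010111 reads as 919 − 1024 = -105.

1110010111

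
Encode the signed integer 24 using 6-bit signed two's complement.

011000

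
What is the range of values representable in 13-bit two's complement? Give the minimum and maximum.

Minimum: −2^12 = -4096.
Maximum: 2^12 − 1 = 4095.

min = -4096, max = 4095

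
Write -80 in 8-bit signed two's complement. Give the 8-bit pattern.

10110000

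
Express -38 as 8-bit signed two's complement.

|-38| = 38 = 00100110 in 8 bits.
Invert the bits: 11011001. Add 1: 11011010.
Check: 11011010 reads as 218 − 256 = -38.

11011010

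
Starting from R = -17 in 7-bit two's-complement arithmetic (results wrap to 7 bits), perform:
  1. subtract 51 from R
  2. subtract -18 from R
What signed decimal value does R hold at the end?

-50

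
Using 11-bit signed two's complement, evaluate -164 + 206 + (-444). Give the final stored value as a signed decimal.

-402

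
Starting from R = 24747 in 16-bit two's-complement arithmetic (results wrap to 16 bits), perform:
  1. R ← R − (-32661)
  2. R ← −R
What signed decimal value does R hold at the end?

8128

Start: R = 24747 = 0110000010101011.
R = 24747 − (-32661) = 57408; wraps to -8128 = 1110000001000000
R = −(-8128) = 8128 = 0001111111000000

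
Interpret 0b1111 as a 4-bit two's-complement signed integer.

-1

MSB is 1, so the value is negative.
Unsigned reading: 15. Subtract 2^4 = 16: 15 − 16 = -1.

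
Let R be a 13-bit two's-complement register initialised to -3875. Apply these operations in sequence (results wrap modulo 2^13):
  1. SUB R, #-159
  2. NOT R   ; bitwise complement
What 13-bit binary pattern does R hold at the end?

Start: R = -3875 = 1000011011101.
R = -3875 − (-159) = -3716 = 1000101111100
R = NOT 1000101111100 = 0111010000011 = 3715

0111010000011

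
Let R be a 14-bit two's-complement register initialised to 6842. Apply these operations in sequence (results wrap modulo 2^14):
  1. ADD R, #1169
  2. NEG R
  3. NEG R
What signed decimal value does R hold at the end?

8011

Start: R = 6842 = 01101010111010.
R = 6842 + 1169 = 8011 = 01111101001011
R = −(8011) = -8011 = 10000010110101
R = −(-8011) = 8011 = 01111101001011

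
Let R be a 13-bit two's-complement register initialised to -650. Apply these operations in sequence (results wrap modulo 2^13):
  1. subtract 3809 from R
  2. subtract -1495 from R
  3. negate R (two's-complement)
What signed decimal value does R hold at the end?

2964

Start: R = -650 = 1110101110110.
R = -650 − 3809 = -4459; wraps to 3733 = 0111010010101
R = 3733 − (-1495) = 5228; wraps to -2964 = 1010001101100
R = −(-2964) = 2964 = 0101110010100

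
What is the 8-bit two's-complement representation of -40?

|-40| = 40 = 00101000 in 8 bits.
Invert the bits: 11010111. Add 1: 11011000.

11011000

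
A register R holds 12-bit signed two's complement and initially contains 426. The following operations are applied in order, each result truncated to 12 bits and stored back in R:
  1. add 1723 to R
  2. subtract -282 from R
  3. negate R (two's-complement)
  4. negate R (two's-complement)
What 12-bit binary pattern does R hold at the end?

100101111111

Start: R = 426 = 000110101010.
R = 426 + 1723 = 2149; wraps to -1947 = 100001100101
R = -1947 − (-282) = -1665 = 100101111111
R = −(-1665) = 1665 = 011010000001
R = −(1665) = -1665 = 100101111111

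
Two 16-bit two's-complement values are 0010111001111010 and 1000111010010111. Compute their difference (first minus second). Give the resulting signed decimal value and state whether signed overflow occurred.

-24605; overflow

0010111001111010 = 11898 (signed)
1000111010010111 = -29033 (signed)
Subtract via negate-and-add: invert 1000111010010111 + 1 = 0111000101101001 (i.e. 29033).
  0010111001111010
+ 0111000101101001
= 1001111111100011
Result 1001111111100011: MSB = 1 → 40931 − 65536 = -24605.
Both addends (after negating the subtrahend) are non-negative but the stored result is negative: signed overflow. The true value 11898 − (-29033) = 40931 lies outside [-32768, 32767].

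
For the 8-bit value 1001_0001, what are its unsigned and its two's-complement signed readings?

unsigned = 145, signed = -111

Unsigned: 10010001 = 145.
Signed: MSB=1 → 145 − 256 = -111.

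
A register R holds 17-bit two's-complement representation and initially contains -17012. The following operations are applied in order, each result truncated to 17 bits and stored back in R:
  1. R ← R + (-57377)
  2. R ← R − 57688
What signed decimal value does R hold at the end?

-1005

Start: R = -17012 = 11011110110001100.
R = -17012 + (-57377) = -74389; wraps to 56683 = 01101110101101011
R = 56683 − 57688 = -1005 = 11111110000010011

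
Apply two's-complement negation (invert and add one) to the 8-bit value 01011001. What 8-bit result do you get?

Invert: 10100110. Add 1: 10100111.
Check: 01011001 = 89, 10100111 = -89.

10100111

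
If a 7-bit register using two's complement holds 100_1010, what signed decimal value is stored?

-54

MSB is 1, so the value is negative.
Unsigned reading: 74. Subtract 2^7 = 128: 74 − 128 = -54.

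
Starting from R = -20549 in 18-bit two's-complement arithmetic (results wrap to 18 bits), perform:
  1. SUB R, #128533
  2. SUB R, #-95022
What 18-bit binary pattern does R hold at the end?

110010110011010100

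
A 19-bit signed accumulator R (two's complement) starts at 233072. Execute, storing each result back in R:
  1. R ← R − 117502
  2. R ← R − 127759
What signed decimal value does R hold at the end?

-12189

Start: R = 233072 = 0111000111001110000.
R = 233072 − 117502 = 115570 = 0011100001101110010
R = 115570 − 127759 = -12189 = 1111101000001100011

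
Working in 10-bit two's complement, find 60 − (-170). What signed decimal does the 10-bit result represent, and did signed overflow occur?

230; no overflow

60 → 0000111100
-170 → 1101010110
Subtract via negate-and-add: invert 1101010110 + 1 = 0010101010 (i.e. 170).
  0000111100
+ 0010101010
= 0011100110
Result 0011100110: MSB = 0 → value 230.
Both addends (after negating the subtrahend) are non-negative and so is the stored result: no signed overflow.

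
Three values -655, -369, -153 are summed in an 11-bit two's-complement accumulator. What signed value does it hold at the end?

-655 + (-369) = -1024 (10000000000)
-1024 + (-153) = -1177 → wraps to 871 (01101100111)

871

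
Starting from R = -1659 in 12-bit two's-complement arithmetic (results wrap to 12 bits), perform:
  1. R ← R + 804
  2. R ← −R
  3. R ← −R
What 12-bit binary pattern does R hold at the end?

Start: R = -1659 = 100110000101.
R = -1659 + 804 = -855 = 110010101001
R = −(-855) = 855 = 001101010111
R = −(855) = -855 = 110010101001

110010101001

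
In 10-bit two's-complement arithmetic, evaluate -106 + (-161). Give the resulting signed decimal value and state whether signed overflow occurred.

-267; no overflow

-106 → 1110010110
-161 → 1101011111
  1110010110
+ 1101011111
= 1011110101  (discard carry-out 1)
Result 1011110101: MSB = 1 → 757 − 1024 = -267.
Both addends are negative and so is the stored result: no signed overflow.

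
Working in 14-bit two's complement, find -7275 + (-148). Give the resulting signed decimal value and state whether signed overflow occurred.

-7275 → 10001110010101
-148 → 11111101101100
  10001110010101
+ 11111101101100
= 10001100000001  (discard carry-out 1)
Result 10001100000001: MSB = 1 → 8961 − 16384 = -7423.
Both addends are negative and so is the stored result: no signed overflow.

-7423; no overflow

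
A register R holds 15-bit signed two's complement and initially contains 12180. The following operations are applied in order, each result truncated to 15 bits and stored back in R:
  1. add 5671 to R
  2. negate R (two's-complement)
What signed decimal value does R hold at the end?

14917

Start: R = 12180 = 010111110010100.
R = 12180 + 5671 = 17851; wraps to -14917 = 100010110111011
R = −(-14917) = 14917 = 011101001000101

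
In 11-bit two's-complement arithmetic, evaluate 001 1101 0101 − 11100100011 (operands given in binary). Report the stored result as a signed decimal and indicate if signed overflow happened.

001 1101 0101 → 00111010101 = 469 (signed)
11100100011 = -221 (signed)
Subtract via negate-and-add: invert 11100100011 + 1 = 00011011101 (i.e. 221).
  00111010101
+ 00011011101
= 01010110010
Result 01010110010: MSB = 0 → value 690.
Both addends (after negating the subtrahend) are non-negative and so is the stored result: no signed overflow.

690; no overflow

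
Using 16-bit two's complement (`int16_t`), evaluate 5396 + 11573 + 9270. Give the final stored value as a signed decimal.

5396 + 11573 = 16969 (0100001001001001)
16969 + 9270 = 26239 (0110011001111111)

26239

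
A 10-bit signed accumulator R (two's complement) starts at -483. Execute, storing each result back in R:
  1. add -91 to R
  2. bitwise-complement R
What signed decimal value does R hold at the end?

Start: R = -483 = 1000011101.
R = -483 + (-91) = -574; wraps to 450 = 0111000010
R = NOT 0111000010 = 1000111101 = -451

-451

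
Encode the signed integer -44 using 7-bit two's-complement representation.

|-44| = 44 = 0101100 in 7 bits.
Invert the bits: 1010011. Add 1: 1010100.
Check: 1010100 reads as 84 − 128 = -44.

1010100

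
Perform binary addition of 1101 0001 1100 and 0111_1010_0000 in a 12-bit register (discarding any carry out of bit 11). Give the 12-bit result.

  110100011100
+ 011110100000
= 010010111100  (discard carry-out 1)

010010111100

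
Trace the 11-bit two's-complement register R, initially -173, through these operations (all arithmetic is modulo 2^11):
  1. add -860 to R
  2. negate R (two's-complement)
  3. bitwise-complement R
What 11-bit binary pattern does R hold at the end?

01111110110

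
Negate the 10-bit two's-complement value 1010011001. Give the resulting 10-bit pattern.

Invert: 0101100110. Add 1: 0101100111.

0101100111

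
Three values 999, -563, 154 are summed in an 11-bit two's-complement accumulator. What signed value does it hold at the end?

999 + (-563) = 436 (00110110100)
436 + 154 = 590 (01001001110)

590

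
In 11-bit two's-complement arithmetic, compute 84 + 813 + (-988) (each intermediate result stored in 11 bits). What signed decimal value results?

84 + 813 = 897 (01110000001)
897 + (-988) = -91 (11110100101)

-91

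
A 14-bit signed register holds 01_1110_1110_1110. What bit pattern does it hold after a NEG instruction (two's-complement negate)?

10000100010010

Invert: 10000100010001. Add 1: 10000100010010.
Check: 01111011101110 = 7918, 10000100010010 = -7918.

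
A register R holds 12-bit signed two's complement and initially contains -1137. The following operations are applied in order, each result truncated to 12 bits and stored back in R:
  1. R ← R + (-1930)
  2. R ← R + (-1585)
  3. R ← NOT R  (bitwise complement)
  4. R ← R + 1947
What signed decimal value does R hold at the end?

Start: R = -1137 = 101110001111.
R = -1137 + (-1930) = -3067; wraps to 1029 = 010000000101
R = 1029 + (-1585) = -556 = 110111010100
R = NOT 110111010100 = 001000101011 = 555
R = 555 + 1947 = 2502; wraps to -1594 = 100111000110

-1594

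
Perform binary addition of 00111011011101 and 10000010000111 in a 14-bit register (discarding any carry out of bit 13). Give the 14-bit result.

10111101100100

  00111011011101
+ 10000010000111
= 10111101100100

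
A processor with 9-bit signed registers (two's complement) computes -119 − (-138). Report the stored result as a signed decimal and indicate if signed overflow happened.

-119 → 110001001
-138 → 101110110
Subtract via negate-and-add: invert 101110110 + 1 = 010001010 (i.e. 138).
  110001001
+ 010001010
= 000010011  (discard carry-out 1)
Result 000010011: MSB = 0 → value 19.
Addends (after negating the subtrahend) have opposite signs, so signed overflow cannot occur.

19; no overflow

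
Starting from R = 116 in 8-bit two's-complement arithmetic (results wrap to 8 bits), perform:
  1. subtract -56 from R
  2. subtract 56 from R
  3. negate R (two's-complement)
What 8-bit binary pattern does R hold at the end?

Start: R = 116 = 01110100.
R = 116 − (-56) = 172; wraps to -84 = 10101100
R = -84 − 56 = -140; wraps to 116 = 01110100
R = −(116) = -116 = 10001100

10001100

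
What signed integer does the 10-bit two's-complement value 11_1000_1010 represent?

MSB is 1, so the value is negative.
Unsigned reading: 906. Subtract 2^10 = 1024: 906 − 1024 = -118.

-118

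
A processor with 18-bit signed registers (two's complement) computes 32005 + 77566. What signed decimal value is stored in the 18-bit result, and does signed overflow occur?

32005 → 000111110100000101
77566 → 010010111011111110
  000111110100000101
+ 010010111011111110
= 011010110000000011
Result 011010110000000011: MSB = 0 → value 109571.
Both addends are non-negative and so is the stored result: no signed overflow.

109571; no overflow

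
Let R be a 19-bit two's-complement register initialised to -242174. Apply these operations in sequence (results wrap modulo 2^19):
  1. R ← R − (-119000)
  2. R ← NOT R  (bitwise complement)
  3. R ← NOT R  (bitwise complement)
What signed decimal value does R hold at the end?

Start: R = -242174 = 1000100111000000010.
R = -242174 − (-119000) = -123174 = 1100001111011011010
R = NOT 1100001111011011010 = 0011110000100100101 = 123173
R = NOT 0011110000100100101 = 1100001111011011010 = -123174

-123174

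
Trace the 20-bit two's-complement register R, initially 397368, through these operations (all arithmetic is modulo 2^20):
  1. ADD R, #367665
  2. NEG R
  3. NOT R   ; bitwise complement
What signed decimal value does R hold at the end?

Start: R = 397368 = 01100001000000111000.
R = 397368 + 367665 = 765033; wraps to -283543 = 10111010110001101001
R = −(-283543) = 283543 = 01000101001110010111
R = NOT 01000101001110010111 = 10111010110001101000 = -283544

-283544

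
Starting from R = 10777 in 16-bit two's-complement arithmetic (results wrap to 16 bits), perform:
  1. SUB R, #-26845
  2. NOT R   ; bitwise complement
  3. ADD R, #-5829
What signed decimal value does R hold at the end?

Start: R = 10777 = 0010101000011001.
R = 10777 − (-26845) = 37622; wraps to -27914 = 1001001011110110
R = NOT 1001001011110110 = 0110110100001001 = 27913
R = 27913 + (-5829) = 22084 = 0101011001000100

22084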